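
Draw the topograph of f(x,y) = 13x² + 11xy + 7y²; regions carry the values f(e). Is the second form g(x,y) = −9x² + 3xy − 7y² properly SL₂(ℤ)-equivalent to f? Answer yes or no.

D₁ = -243, D₂ = -243
f: flip: (13,11,7)→(7,-11,13)
f: translate: b→3 (≡-11 mod 14), so (7,-11,13)→(7,3,9)
f: reduced (well bottom): (7,3,9) with a≤c, −a<b≤a
g is negative-definite; reduce −g:
−g: flip: (9,-3,7)→(7,3,9)
−g: reduced (well bottom): (7,3,9) with a≤c, −a<b≤a
flip sign back: reduced form of g is (-7,-3,-9)
reduced forms (7, 3, 9) vs (-7, -3, -9) ⇒ inequivalent

no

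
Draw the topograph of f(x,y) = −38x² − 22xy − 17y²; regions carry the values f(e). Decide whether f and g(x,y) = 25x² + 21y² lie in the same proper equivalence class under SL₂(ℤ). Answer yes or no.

D₁ = -2100, D₂ = -2100
f is negative-definite; reduce −f:
−f: flip: (38,22,17)→(17,-22,38)
−f: translate: b→12 (≡-22 mod 34), so (17,-22,38)→(17,12,33)
−f: reduced (well bottom): (17,12,33) with a≤c, −a<b≤a
flip sign back: reduced form of f is (-17,-12,-33)
g: flip: (25,0,21)→(21,0,25)
g: reduced (well bottom): (21,0,25) with a≤c, −a<b≤a
reduced forms (-17, -12, -33) vs (21, 0, 25) ⇒ inequivalent

no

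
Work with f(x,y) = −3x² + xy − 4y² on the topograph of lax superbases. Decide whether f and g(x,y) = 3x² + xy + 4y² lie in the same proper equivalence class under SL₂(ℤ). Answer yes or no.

D₁ = -47, D₂ = -47
f is negative-definite; reduce −f:
−f: reduced (well bottom): (3,-1,4) with a≤c, −a<b≤a
flip sign back: reduced form of f is (-3,1,-4)
g: reduced (well bottom): (3,1,4) with a≤c, −a<b≤a
reduced forms (-3, 1, -4) vs (3, 1, 4) ⇒ inequivalent

no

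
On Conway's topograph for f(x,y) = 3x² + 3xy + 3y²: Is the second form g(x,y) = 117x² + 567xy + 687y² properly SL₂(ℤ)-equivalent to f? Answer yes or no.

D₁ = -27, D₂ = -27
f: reduced (well bottom): (3,3,3) with a≤c, −a<b≤a
g: translate: b→99 (≡567 mod 234), so (117,567,687)→(117,99,21)
g: flip: (117,99,21)→(21,-99,117)
g: translate: b→-15 (≡-99 mod 42), so (21,-99,117)→(21,-15,3)
g: flip: (21,-15,3)→(3,15,21)
g: translate: b→3 (≡15 mod 6), so (3,15,21)→(3,3,3)
g: reduced (well bottom): (3,3,3) with a≤c, −a<b≤a
reduced forms (3, 3, 3) vs (3, 3, 3) ⇒ equivalent

yes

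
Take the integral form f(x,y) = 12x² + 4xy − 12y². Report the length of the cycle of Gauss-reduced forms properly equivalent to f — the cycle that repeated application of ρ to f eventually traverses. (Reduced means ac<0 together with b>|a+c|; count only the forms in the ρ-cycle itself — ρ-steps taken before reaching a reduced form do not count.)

D = 592, ⌊√D⌋ = 24
river: ρ → (-12,20,4)
river: ρ → (4,20,-12)
river: ρ → (-12,4,12)
river: ρ → (12,20,-4)
river: ρ → (-4,20,12)
river: ρ → (12,4,-12)
ρ-cycle length = 6 (tail of 0 descent steps not counted)

6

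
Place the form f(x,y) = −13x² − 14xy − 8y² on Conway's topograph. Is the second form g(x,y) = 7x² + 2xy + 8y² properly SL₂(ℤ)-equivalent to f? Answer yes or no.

D₁ = -220, D₂ = -220
f is negative-definite; reduce −f:
−f: translate: b→-12 (≡14 mod 26), so (13,14,8)→(13,-12,7)
−f: flip: (13,-12,7)→(7,12,13)
−f: translate: b→-2 (≡12 mod 14), so (7,12,13)→(7,-2,8)
−f: reduced (well bottom): (7,-2,8) with a≤c, −a<b≤a
flip sign back: reduced form of f is (-7,2,-8)
g: reduced (well bottom): (7,2,8) with a≤c, −a<b≤a
reduced forms (-7, 2, -8) vs (7, 2, 8) ⇒ inequivalent

no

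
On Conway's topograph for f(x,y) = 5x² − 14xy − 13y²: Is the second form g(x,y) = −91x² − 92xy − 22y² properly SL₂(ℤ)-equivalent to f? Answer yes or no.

D₁ = 456, D₂ = 456
river cycle of f (length 10): (-13, 14, 5), (5, 16, -10), (-10, 4, 11), (11, 18, -3), (-3, 18, 11), (11, 4, -10), (-10, 16, 5), (5, 14, -13), (-13, 12, 6), (6, 12, -13)
river cycle of g (length 10): (5, 16, -10), (-10, 4, 11), (11, 18, -3), (-3, 18, 11), (11, 4, -10), (-10, 16, 5), (5, 14, -13), (-13, 12, 6), (6, 12, -13), (-13, 14, 5)
cycles coincide ⇒ equivalent

yes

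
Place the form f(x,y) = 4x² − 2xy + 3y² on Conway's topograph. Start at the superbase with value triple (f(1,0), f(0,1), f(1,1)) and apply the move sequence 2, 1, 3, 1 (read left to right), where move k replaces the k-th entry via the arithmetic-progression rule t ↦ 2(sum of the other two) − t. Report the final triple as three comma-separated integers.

start (4,3,5) = (f(1,0),f(0,1),f(1,1))
replace slot 2: 2·(4+5) − 3 = 15 → (4,15,5)
replace slot 1: 2·(15+5) − 4 = 36 → (36,15,5)
replace slot 3: 2·(36+15) − 5 = 97 → (36,15,97)
replace slot 1: 2·(15+97) − 36 = 188 → (188,15,97)

188,15,97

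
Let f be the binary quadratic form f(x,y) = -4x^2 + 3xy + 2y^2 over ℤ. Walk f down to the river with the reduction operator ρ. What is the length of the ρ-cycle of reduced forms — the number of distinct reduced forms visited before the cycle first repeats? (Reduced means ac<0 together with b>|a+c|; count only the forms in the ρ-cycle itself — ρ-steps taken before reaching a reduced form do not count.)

D = 41, ⌊√D⌋ = 6
river: ρ → (2,5,-2)
river: ρ → (-2,3,4)
river: ρ → (4,5,-1)
river: ρ → (-1,5,4)
river: ρ → (4,3,-2)
river: ρ → (-2,5,2)
river: ρ → (2,3,-4)
river: ρ → (-4,5,1)
river: ρ → (1,5,-4)
river: ρ → (-4,3,2)
ρ-cycle length = 10 (tail of 0 descent steps not counted)

10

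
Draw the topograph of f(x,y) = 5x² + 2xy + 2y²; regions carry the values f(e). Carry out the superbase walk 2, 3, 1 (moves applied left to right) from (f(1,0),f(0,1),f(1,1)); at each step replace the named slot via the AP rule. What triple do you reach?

start (5,2,9) = (f(1,0),f(0,1),f(1,1))
replace slot 2: 2·(5+9) − 2 = 26 → (5,26,9)
replace slot 3: 2·(5+26) − 9 = 53 → (5,26,53)
replace slot 1: 2·(26+53) − 5 = 153 → (153,26,53)

153,26,53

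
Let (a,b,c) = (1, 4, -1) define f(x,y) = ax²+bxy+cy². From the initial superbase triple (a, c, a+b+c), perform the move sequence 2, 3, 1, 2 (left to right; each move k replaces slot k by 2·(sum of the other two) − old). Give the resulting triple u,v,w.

start (1,-1,4) = (f(1,0),f(0,1),f(1,1))
replace slot 2: 2·(1+4) − (-1) = 11 → (1,11,4)
replace slot 3: 2·(1+11) − 4 = 20 → (1,11,20)
replace slot 1: 2·(11+20) − 1 = 61 → (61,11,20)
replace slot 2: 2·(61+20) − 11 = 151 → (61,151,20)

61,151,20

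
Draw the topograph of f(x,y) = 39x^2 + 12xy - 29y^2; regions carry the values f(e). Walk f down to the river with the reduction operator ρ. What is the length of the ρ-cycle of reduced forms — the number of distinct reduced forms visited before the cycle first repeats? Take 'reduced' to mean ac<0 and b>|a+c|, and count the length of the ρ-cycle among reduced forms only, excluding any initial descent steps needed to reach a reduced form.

D = 4668, ⌊√D⌋ = 68
river: ρ → (-29,46,22)
river: ρ → (22,42,-33)
river: ρ → (-33,24,31)
river: ρ → (31,38,-26)
river: ρ → (-26,66,3)
river: ρ → (3,66,-26)
river: ρ → (-26,38,31)
river: ρ → (31,24,-33)
river: ρ → (-33,42,22)
river: ρ → (22,46,-29)
river: ρ → (-29,12,39)
river: ρ → (39,66,-2)
river: ρ → (-2,66,39)
river: ρ → (39,12,-29)
ρ-cycle length = 14 (tail of 0 descent steps not counted)

14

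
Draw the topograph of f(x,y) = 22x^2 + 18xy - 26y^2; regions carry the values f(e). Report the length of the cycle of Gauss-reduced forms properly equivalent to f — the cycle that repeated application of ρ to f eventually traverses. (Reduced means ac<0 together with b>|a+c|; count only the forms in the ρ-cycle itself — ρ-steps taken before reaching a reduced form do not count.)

D = 2612, ⌊√D⌋ = 51
river: ρ → (-26,34,14)
river: ρ → (14,50,-2)
river: ρ → (-2,50,14)
river: ρ → (14,34,-26)
river: ρ → (-26,18,22)
river: ρ → (22,26,-22)
river: ρ → (-22,18,26)
river: ρ → (26,34,-14)
river: ρ → (-14,50,2)
river: ρ → (2,50,-14)
river: ρ → (-14,34,26)
river: ρ → (26,18,-22)
river: ρ → (-22,26,22)
river: ρ → (22,18,-26)
ρ-cycle length = 14 (tail of 0 descent steps not counted)

14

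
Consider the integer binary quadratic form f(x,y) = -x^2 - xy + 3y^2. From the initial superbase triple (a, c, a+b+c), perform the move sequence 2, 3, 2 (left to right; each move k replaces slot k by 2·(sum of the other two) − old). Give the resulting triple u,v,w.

start (-1,3,1) = (f(1,0),f(0,1),f(1,1))
replace slot 2: 2·((-1)+1) − 3 = -3 → (-1,-3,1)
replace slot 3: 2·((-1)+(-3)) − 1 = -9 → (-1,-3,-9)
replace slot 2: 2·((-1)+(-9)) − (-3) = -17 → (-1,-17,-9)

-1,-17,-9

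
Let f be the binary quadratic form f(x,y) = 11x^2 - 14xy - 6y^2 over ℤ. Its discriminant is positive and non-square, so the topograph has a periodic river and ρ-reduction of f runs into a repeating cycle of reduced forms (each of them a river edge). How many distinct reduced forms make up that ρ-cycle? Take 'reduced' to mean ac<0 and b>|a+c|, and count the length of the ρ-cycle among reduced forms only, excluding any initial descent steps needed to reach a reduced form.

D = 460, ⌊√D⌋ = 21
descent: ρ → (-6,14,11)  [lands on river]
river: ρ → (11,8,-9)
river: ρ → (-9,10,10)
river: ρ → (10,10,-9)
river: ρ → (-9,8,11)
river: ρ → (11,14,-6)
river: ρ → (-6,10,15)
river: ρ → (15,20,-1)
river: ρ → (-1,20,15)
river: ρ → (15,10,-6)
ρ-cycle length = 10 (tail of 1 descent step not counted)

10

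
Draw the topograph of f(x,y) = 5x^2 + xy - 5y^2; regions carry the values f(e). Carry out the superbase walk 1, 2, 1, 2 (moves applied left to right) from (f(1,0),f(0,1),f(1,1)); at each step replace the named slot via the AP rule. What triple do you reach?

start (5,-5,1) = (f(1,0),f(0,1),f(1,1))
replace slot 1: 2·((-5)+1) − 5 = -13 → (-13,-5,1)
replace slot 2: 2·((-13)+1) − (-5) = -19 → (-13,-19,1)
replace slot 1: 2·((-19)+1) − (-13) = -23 → (-23,-19,1)
replace slot 2: 2·((-23)+1) − (-19) = -25 → (-23,-25,1)

-23,-25,1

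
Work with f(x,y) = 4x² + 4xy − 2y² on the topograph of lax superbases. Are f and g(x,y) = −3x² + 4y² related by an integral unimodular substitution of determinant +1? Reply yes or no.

D₁ = 48, D₂ = 48
river cycle of f (length 2): (-2, 4, 4), (4, 4, -2)
river cycle of g (length 2): (-3, 6, 1), (1, 6, -3)
cycles differ ⇒ inequivalent

no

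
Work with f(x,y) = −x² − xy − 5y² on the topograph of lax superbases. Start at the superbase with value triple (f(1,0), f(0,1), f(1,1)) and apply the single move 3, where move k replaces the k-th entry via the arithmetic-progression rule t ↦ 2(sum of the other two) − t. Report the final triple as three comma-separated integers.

start (-1,-5,-7) = (f(1,0),f(0,1),f(1,1))
replace slot 3: 2·((-1)+(-5)) − (-7) = -5 → (-1,-5,-5)

-1,-5,-5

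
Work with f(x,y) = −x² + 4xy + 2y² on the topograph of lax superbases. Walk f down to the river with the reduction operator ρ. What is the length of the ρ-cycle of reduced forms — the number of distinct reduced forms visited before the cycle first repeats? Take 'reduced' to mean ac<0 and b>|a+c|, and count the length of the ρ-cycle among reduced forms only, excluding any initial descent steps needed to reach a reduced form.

D = 24, ⌊√D⌋ = 4
river: ρ → (2,4,-1)
river: ρ → (-1,4,2)
ρ-cycle length = 2 (tail of 0 descent steps not counted)

2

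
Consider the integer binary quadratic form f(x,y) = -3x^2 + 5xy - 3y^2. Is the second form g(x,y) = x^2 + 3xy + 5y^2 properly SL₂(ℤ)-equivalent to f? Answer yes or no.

D₁ = -11, D₂ = -11
f is negative-definite; reduce −f:
−f: translate: b→1 (≡-5 mod 6), so (3,-5,3)→(3,1,1)
−f: flip: (3,1,1)→(1,-1,3)
−f: translate: b→1 (≡-1 mod 2), so (1,-1,3)→(1,1,3)
−f: reduced (well bottom): (1,1,3) with a≤c, −a<b≤a
flip sign back: reduced form of f is (-1,-1,-3)
g: translate: b→1 (≡3 mod 2), so (1,3,5)→(1,1,3)
g: reduced (well bottom): (1,1,3) with a≤c, −a<b≤a
reduced forms (-1, -1, -3) vs (1, 1, 3) ⇒ inequivalent

no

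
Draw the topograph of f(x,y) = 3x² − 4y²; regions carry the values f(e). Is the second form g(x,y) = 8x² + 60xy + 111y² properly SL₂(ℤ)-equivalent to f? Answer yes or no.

D₁ = 48, D₂ = 48
river cycle of f (length 2): (3, 6, -1), (-1, 6, 3)
river cycle of g (length 2): (-1, 6, 3), (3, 6, -1)
cycles coincide ⇒ equivalent

yes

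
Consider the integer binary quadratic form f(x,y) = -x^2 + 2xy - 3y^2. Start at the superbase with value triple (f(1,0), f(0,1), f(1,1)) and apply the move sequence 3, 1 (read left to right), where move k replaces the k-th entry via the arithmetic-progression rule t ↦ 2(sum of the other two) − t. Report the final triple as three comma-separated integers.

start (-1,-3,-2) = (f(1,0),f(0,1),f(1,1))
replace slot 3: 2·((-1)+(-3)) − (-2) = -6 → (-1,-3,-6)
replace slot 1: 2·((-3)+(-6)) − (-1) = -17 → (-17,-3,-6)

-17,-3,-6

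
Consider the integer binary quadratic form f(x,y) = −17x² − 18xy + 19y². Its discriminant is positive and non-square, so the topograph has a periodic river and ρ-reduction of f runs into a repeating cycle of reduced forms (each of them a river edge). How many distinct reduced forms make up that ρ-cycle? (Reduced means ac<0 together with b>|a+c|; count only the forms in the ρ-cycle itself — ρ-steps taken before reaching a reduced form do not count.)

D = 1616, ⌊√D⌋ = 40
descent: ρ → (19,18,-17)  [lands on river]
river: ρ → (-17,16,20)
river: ρ → (20,24,-13)
river: ρ → (-13,28,16)
river: ρ → (16,36,-5)
river: ρ → (-5,34,23)
river: ρ → (23,12,-16)
river: ρ → (-16,20,19)
ρ-cycle length = 8 (tail of 1 descent step not counted)

8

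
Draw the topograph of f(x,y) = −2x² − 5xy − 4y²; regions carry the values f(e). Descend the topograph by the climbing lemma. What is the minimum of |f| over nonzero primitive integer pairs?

translate: b→1 (≡5 mod 4), so (2,5,4)→(2,1,1)
flip: (2,1,1)→(1,-1,2)
translate: b→1 (≡-1 mod 2), so (1,-1,2)→(1,1,2)
reduced (well bottom): (1,1,2) with a≤c, −a<b≤a
well minimum |f| = |-1| = 1 (negative-definite)

1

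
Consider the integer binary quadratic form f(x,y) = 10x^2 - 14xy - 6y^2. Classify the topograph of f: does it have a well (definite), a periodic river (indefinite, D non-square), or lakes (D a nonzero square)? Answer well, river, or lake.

D = b²−4ac = (-14)² − 4·10·(-6) = 436
D > 0 non-square ⇒ indefinite ⇒ periodic river

river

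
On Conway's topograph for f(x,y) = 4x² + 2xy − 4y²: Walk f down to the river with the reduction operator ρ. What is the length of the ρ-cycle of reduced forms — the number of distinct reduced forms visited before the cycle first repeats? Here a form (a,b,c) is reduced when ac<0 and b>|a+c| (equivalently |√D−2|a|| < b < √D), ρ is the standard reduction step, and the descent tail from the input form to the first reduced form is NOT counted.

D = 68, ⌊√D⌋ = 8
river: ρ → (-4,6,2)
river: ρ → (2,6,-4)
river: ρ → (-4,2,4)
river: ρ → (4,6,-2)
river: ρ → (-2,6,4)
river: ρ → (4,2,-4)
ρ-cycle length = 6 (tail of 0 descent steps not counted)

6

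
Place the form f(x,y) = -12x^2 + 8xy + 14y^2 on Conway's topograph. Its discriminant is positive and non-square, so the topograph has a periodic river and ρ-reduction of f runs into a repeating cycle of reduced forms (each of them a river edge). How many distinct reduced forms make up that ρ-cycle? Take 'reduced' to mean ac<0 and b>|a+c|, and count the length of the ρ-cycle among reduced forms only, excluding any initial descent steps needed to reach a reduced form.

D = 736, ⌊√D⌋ = 27
river: ρ → (14,20,-6)
river: ρ → (-6,16,20)
river: ρ → (20,24,-2)
river: ρ → (-2,24,20)
river: ρ → (20,16,-6)
river: ρ → (-6,20,14)
river: ρ → (14,8,-12)
river: ρ → (-12,16,10)
river: ρ → (10,24,-4)
river: ρ → (-4,24,10)
river: ρ → (10,16,-12)
river: ρ → (-12,8,14)
ρ-cycle length = 12 (tail of 0 descent steps not counted)

12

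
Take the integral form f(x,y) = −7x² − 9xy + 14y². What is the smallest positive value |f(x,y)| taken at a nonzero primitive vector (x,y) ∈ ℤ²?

descent: ρ → (14,9,-7)  [lands on river]
river: ρ → (-7,19,4)
river: ρ → (4,21,-2)
river: ρ → (-2,19,14)
closes: descent 1, river 4
min |a| on river = 2

2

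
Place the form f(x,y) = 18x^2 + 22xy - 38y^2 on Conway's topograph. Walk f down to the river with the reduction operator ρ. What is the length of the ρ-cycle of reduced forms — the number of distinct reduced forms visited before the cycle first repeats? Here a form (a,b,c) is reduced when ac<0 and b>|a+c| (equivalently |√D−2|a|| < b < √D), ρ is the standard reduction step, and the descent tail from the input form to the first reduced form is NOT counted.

D = 3220, ⌊√D⌋ = 56
river: ρ → (-38,54,2)
river: ρ → (2,54,-38)
river: ρ → (-38,22,18)
river: ρ → (18,50,-10)
river: ρ → (-10,50,18)
river: ρ → (18,22,-38)
ρ-cycle length = 6 (tail of 0 descent steps not counted)

6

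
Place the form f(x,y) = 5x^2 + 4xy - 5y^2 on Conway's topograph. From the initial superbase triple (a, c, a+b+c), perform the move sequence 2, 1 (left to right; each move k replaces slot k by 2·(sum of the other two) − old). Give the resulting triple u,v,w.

start (5,-5,4) = (f(1,0),f(0,1),f(1,1))
replace slot 2: 2·(5+4) − (-5) = 23 → (5,23,4)
replace slot 1: 2·(23+4) − 5 = 49 → (49,23,4)

49,23,4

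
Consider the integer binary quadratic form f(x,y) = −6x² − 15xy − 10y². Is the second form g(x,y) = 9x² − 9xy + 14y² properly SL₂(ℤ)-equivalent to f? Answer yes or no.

D₁ = -15, D₂ = -423
discriminants differ ⇒ not SL₂(ℤ)-equivalent

no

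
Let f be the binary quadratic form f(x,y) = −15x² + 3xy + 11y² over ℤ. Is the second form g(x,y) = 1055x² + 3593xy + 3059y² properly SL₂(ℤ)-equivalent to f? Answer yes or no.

D₁ = 669, D₂ = 669
river cycle of f (length 10): (11, 19, -7), (-7, 23, 5), (5, 17, -19), (-19, 21, 3), (3, 21, -19), (-19, 17, 5), (5, 23, -7), (-7, 19, 11), (11, 25, -1), (-1, 25, 11)
river cycle of g (length 10): (11, 19, -7), (-7, 23, 5), (5, 17, -19), (-19, 21, 3), (3, 21, -19), (-19, 17, 5), (5, 23, -7), (-7, 19, 11), (11, 25, -1), (-1, 25, 11)
cycles coincide ⇒ equivalent

yes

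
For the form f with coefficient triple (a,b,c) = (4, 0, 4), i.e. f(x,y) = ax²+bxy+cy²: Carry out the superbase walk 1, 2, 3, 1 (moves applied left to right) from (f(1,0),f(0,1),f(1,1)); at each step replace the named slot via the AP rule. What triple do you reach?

start (4,4,8) = (f(1,0),f(0,1),f(1,1))
replace slot 1: 2·(4+8) − 4 = 20 → (20,4,8)
replace slot 2: 2·(20+8) − 4 = 52 → (20,52,8)
replace slot 3: 2·(20+52) − 8 = 136 → (20,52,136)
replace slot 1: 2·(52+136) − 20 = 356 → (356,52,136)

356,52,136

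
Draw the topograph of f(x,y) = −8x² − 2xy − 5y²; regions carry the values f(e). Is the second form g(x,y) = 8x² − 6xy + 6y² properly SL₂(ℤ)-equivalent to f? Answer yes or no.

D₁ = -156, D₂ = -156
f is negative-definite; reduce −f:
−f: flip: (8,2,5)→(5,-2,8)
−f: reduced (well bottom): (5,-2,8) with a≤c, −a<b≤a
flip sign back: reduced form of f is (-5,2,-8)
g: flip: (8,-6,6)→(6,6,8)
g: reduced (well bottom): (6,6,8) with a≤c, −a<b≤a
reduced forms (-5, 2, -8) vs (6, 6, 8) ⇒ inequivalent

no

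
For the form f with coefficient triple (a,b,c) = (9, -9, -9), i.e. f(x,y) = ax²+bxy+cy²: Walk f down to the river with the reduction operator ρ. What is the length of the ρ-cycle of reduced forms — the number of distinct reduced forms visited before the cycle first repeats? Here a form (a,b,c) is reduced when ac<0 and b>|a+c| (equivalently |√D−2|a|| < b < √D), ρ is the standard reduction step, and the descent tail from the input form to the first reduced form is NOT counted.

D = 405, ⌊√D⌋ = 20
descent: ρ → (-9,9,9)  [lands on river]
river: ρ → (9,9,-9)
ρ-cycle length = 2 (tail of 1 descent step not counted)

2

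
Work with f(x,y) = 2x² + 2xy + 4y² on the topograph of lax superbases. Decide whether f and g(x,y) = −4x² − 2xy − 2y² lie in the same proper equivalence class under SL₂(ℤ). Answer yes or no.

D₁ = -28, D₂ = -28
f: reduced (well bottom): (2,2,4) with a≤c, −a<b≤a
g is negative-definite; reduce −g:
−g: flip: (4,2,2)→(2,-2,4)
−g: translate: b→2 (≡-2 mod 4), so (2,-2,4)→(2,2,4)
−g: reduced (well bottom): (2,2,4) with a≤c, −a<b≤a
flip sign back: reduced form of g is (-2,-2,-4)
reduced forms (2, 2, 4) vs (-2, -2, -4) ⇒ inequivalent

no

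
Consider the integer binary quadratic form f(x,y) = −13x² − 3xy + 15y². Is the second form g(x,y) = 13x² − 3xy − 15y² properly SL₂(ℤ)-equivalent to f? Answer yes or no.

D₁ = 789, D₂ = 789
river cycle of f (length 8): (15, 3, -13), (-13, 23, 5), (5, 27, -3), (-3, 27, 5), (5, 23, -13), (-13, 3, 15), (15, 27, -1), (-1, 27, 15)
river cycle of g (length 8): (-15, 3, 13), (13, 23, -5), (-5, 27, 3), (3, 27, -5), (-5, 23, 13), (13, 3, -15), (-15, 27, 1), (1, 27, -15)
cycles differ ⇒ inequivalent

no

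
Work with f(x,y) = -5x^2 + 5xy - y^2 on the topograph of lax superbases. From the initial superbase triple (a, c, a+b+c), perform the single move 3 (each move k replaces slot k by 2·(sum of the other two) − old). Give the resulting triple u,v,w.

start (-5,-1,-1) = (f(1,0),f(0,1),f(1,1))
replace slot 3: 2·((-5)+(-1)) − (-1) = -11 → (-5,-1,-11)

-5,-1,-11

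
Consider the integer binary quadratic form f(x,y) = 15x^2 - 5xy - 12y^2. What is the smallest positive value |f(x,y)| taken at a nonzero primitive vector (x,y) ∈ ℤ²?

descent: ρ → (-12,5,15)  [lands on river]
river: ρ → (15,25,-2)
river: ρ → (-2,27,2)
river: ρ → (2,25,-15)
river: ρ → (-15,5,12)
river: ρ → (12,19,-8)
river: ρ → (-8,13,18)
river: ρ → (18,23,-3)
river: ρ → (-3,25,10)
river: ρ → (10,15,-13)
river: ρ → (-13,11,12)
river: ρ → (12,13,-12)
river: ρ → (-12,11,13)
river: ρ → (13,15,-10)
river: ρ → (-10,25,3)
river: ρ → (3,23,-18)
river: ρ → (-18,13,8)
river: ρ → (8,19,-12)
closes: descent 1, river 18
min |a| on river = 2

2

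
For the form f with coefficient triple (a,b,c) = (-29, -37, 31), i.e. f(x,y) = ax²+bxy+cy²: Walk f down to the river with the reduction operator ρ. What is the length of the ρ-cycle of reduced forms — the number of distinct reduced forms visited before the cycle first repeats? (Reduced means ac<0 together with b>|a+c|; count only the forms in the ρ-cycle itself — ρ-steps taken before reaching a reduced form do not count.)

D = 4965, ⌊√D⌋ = 70
descent: ρ → (31,37,-29)  [lands on river]
river: ρ → (-29,21,39)
river: ρ → (39,57,-11)
river: ρ → (-11,53,49)
river: ρ → (49,45,-15)
river: ρ → (-15,45,49)
river: ρ → (49,53,-11)
river: ρ → (-11,57,39)
river: ρ → (39,21,-29)
river: ρ → (-29,37,31)
river: ρ → (31,25,-35)
river: ρ → (-35,45,21)
river: ρ → (21,39,-41)
river: ρ → (-41,43,19)
river: ρ → (19,33,-51)
river: ρ → (-51,69,1)
river: ρ → (1,69,-51)
river: ρ → (-51,33,19)
river: ρ → (19,43,-41)
river: ρ → (-41,39,21)
river: ρ → (21,45,-35)
river: ρ → (-35,25,31)
ρ-cycle length = 22 (tail of 1 descent step not counted)

22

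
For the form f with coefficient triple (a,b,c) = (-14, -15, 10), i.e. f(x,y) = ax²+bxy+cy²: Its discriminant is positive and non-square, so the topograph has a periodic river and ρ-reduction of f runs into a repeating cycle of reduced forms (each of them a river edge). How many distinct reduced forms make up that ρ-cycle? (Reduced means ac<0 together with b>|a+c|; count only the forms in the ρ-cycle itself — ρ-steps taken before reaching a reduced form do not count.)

D = 785, ⌊√D⌋ = 28
descent: ρ → (10,15,-14)  [lands on river]
river: ρ → (-14,13,11)
river: ρ → (11,9,-16)
river: ρ → (-16,23,4)
river: ρ → (4,25,-10)
river: ρ → (-10,15,14)
river: ρ → (14,13,-11)
river: ρ → (-11,9,16)
river: ρ → (16,23,-4)
river: ρ → (-4,25,10)
ρ-cycle length = 10 (tail of 1 descent step not counted)

10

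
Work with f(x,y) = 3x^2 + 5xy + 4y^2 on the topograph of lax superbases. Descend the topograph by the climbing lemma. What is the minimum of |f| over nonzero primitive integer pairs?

translate: b→-1 (≡5 mod 6), so (3,5,4)→(3,-1,2)
flip: (3,-1,2)→(2,1,3)
reduced (well bottom): (2,1,3) with a≤c, −a<b≤a
well minimum = a = 2

2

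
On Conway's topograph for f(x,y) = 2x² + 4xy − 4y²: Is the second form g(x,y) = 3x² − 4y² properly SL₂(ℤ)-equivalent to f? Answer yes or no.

D₁ = 48, D₂ = 48
river cycle of f (length 2): (-4, 4, 2), (2, 4, -4)
river cycle of g (length 2): (3, 6, -1), (-1, 6, 3)
cycles differ ⇒ inequivalent

no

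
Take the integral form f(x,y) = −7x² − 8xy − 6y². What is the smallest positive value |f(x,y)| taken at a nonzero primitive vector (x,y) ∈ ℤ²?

translate: b→-6 (≡8 mod 14), so (7,8,6)→(7,-6,5)
flip: (7,-6,5)→(5,6,7)
translate: b→-4 (≡6 mod 10), so (5,6,7)→(5,-4,6)
reduced (well bottom): (5,-4,6) with a≤c, −a<b≤a
well minimum |f| = |-5| = 5 (negative-definite)

5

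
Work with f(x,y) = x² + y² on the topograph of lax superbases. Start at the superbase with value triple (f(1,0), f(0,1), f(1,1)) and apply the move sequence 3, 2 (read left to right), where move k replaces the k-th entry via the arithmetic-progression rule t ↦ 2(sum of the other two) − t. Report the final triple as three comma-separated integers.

start (1,1,2) = (f(1,0),f(0,1),f(1,1))
replace slot 3: 2·(1+1) − 2 = 2 → (1,1,2)
replace slot 2: 2·(1+2) − 1 = 5 → (1,5,2)

1,5,2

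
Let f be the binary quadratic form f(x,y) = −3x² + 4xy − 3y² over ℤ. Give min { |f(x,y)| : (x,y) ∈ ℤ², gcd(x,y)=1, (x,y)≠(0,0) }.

translate: b→2 (≡-4 mod 6), so (3,-4,3)→(3,2,2)
flip: (3,2,2)→(2,-2,3)
translate: b→2 (≡-2 mod 4), so (2,-2,3)→(2,2,3)
reduced (well bottom): (2,2,3) with a≤c, −a<b≤a
well minimum |f| = |-2| = 2 (negative-definite)

2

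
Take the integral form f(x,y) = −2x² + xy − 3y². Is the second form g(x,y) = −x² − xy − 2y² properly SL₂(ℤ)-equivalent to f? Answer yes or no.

D₁ = -23, D₂ = -7
discriminants differ ⇒ not SL₂(ℤ)-equivalent

no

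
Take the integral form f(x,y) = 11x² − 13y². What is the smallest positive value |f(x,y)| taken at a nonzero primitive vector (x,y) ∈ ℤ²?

descent: ρ → (-13,0,11)
descent: ρ → (11,22,-2)  [lands on river]
river: ρ → (-2,22,11)
closes: descent 2, river 2
min |a| on river = 2

2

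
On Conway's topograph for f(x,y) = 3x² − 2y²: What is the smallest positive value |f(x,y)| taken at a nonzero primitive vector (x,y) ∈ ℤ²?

descent: ρ → (-2,4,1)  [lands on river]
river: ρ → (1,4,-2)
closes: descent 1, river 2
min |a| on river = 1

1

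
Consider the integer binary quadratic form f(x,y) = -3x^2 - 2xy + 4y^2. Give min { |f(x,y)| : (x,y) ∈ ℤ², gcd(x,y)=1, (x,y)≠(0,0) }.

descent: ρ → (4,2,-3)  [lands on river]
river: ρ → (-3,4,3)
river: ρ → (3,2,-4)
river: ρ → (-4,6,1)
river: ρ → (1,6,-4)
river: ρ → (-4,2,3)
river: ρ → (3,4,-3)
river: ρ → (-3,2,4)
river: ρ → (4,6,-1)
river: ρ → (-1,6,4)
closes: descent 1, river 10
min |a| on river = 1

1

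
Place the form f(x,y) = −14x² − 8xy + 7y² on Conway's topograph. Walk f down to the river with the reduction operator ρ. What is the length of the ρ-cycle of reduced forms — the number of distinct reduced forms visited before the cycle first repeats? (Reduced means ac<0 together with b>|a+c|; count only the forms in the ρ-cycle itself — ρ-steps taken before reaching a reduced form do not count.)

D = 456, ⌊√D⌋ = 21
descent: ρ → (7,8,-14)  [lands on river]
river: ρ → (-14,20,1)
river: ρ → (1,20,-14)
river: ρ → (-14,8,7)
river: ρ → (7,20,-2)
river: ρ → (-2,20,7)
ρ-cycle length = 6 (tail of 1 descent step not counted)

6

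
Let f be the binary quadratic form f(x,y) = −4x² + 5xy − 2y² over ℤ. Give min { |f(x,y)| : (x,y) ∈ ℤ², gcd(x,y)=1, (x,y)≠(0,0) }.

translate: b→3 (≡-5 mod 8), so (4,-5,2)→(4,3,1)
flip: (4,3,1)→(1,-3,4)
translate: b→1 (≡-3 mod 2), so (1,-3,4)→(1,1,2)
reduced (well bottom): (1,1,2) with a≤c, −a<b≤a
well minimum |f| = |-1| = 1 (negative-definite)

1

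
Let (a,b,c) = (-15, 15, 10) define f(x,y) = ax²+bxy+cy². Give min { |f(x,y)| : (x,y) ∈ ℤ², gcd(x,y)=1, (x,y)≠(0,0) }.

river: ρ → (10,25,-5)
river: ρ → (-5,25,10)
river: ρ → (10,15,-15)
river: ρ → (-15,15,10)
closes: descent 0, river 4
min |a| on river = 5

5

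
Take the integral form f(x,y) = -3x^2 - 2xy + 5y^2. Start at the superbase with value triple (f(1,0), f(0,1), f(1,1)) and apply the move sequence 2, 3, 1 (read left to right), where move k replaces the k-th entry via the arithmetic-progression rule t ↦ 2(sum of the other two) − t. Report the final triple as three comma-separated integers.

start (-3,5,0) = (f(1,0),f(0,1),f(1,1))
replace slot 2: 2·((-3)+0) − 5 = -11 → (-3,-11,0)
replace slot 3: 2·((-3)+(-11)) − 0 = -28 → (-3,-11,-28)
replace slot 1: 2·((-11)+(-28)) − (-3) = -75 → (-75,-11,-28)

-75,-11,-28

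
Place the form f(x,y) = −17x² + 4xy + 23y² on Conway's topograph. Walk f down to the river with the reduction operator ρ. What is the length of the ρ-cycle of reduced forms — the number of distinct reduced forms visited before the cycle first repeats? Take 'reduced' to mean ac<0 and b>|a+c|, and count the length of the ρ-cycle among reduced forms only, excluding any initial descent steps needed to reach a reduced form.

D = 1580, ⌊√D⌋ = 39
descent: ρ → (23,-4,-17)
descent: ρ → (-17,38,2)  [lands on river]
river: ρ → (2,38,-17)
river: ρ → (-17,30,10)
river: ρ → (10,30,-17)
ρ-cycle length = 4 (tail of 2 descent steps not counted)

4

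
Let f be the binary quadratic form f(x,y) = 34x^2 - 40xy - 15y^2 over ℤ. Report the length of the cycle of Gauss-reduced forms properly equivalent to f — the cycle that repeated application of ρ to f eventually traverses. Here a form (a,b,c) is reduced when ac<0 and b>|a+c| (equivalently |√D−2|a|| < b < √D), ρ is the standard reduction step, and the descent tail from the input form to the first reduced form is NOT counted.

D = 3640, ⌊√D⌋ = 60
descent: ρ → (-15,40,34)  [lands on river]
river: ρ → (34,28,-21)
river: ρ → (-21,56,6)
river: ρ → (6,52,-39)
river: ρ → (-39,26,19)
river: ρ → (19,50,-15)
ρ-cycle length = 6 (tail of 1 descent step not counted)

6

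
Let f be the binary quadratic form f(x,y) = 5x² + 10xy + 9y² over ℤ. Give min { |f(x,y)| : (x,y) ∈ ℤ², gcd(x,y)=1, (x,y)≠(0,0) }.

translate: b→0 (≡10 mod 10), so (5,10,9)→(5,0,4)
flip: (5,0,4)→(4,0,5)
reduced (well bottom): (4,0,5) with a≤c, −a<b≤a
well minimum = a = 4

4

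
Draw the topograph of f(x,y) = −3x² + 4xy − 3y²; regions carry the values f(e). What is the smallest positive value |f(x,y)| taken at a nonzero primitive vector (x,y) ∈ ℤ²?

translate: b→2 (≡-4 mod 6), so (3,-4,3)→(3,2,2)
flip: (3,2,2)→(2,-2,3)
translate: b→2 (≡-2 mod 4), so (2,-2,3)→(2,2,3)
reduced (well bottom): (2,2,3) with a≤c, −a<b≤a
well minimum |f| = |-2| = 2 (negative-definite)

2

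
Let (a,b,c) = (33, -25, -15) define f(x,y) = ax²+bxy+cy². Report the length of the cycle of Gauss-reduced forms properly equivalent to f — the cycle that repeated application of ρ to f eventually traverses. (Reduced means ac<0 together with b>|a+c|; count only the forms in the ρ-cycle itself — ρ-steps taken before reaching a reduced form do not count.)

D = 2605, ⌊√D⌋ = 51
descent: ρ → (-15,25,33)  [lands on river]
river: ρ → (33,41,-7)
river: ρ → (-7,43,27)
river: ρ → (27,11,-23)
river: ρ → (-23,35,15)
river: ρ → (15,25,-33)
river: ρ → (-33,41,7)
river: ρ → (7,43,-27)
river: ρ → (-27,11,23)
river: ρ → (23,35,-15)
ρ-cycle length = 10 (tail of 1 descent step not counted)

10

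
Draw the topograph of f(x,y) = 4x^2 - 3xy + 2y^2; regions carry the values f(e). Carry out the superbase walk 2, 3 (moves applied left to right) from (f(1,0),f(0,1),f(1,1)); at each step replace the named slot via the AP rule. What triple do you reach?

start (4,2,3) = (f(1,0),f(0,1),f(1,1))
replace slot 2: 2·(4+3) − 2 = 12 → (4,12,3)
replace slot 3: 2·(4+12) − 3 = 29 → (4,12,29)

4,12,29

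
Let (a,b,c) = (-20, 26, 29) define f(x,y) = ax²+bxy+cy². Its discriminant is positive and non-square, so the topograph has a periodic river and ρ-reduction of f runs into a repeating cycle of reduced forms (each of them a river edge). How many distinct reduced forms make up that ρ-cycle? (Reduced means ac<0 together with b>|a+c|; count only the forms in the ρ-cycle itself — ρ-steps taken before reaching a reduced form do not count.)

D = 2996, ⌊√D⌋ = 54
river: ρ → (29,32,-17)
river: ρ → (-17,36,25)
river: ρ → (25,14,-28)
river: ρ → (-28,42,11)
river: ρ → (11,46,-20)
river: ρ → (-20,34,23)
river: ρ → (23,12,-31)
river: ρ → (-31,50,4)
river: ρ → (4,54,-5)
river: ρ → (-5,46,44)
river: ρ → (44,42,-7)
river: ρ → (-7,42,44)
river: ρ → (44,46,-5)
river: ρ → (-5,54,4)
river: ρ → (4,50,-31)
river: ρ → (-31,12,23)
river: ρ → (23,34,-20)
river: ρ → (-20,46,11)
river: ρ → (11,42,-28)
river: ρ → (-28,14,25)
river: ρ → (25,36,-17)
river: ρ → (-17,32,29)
river: ρ → (29,26,-20)
river: ρ → (-20,54,1)
river: ρ → (1,54,-20)
river: ρ → (-20,26,29)
ρ-cycle length = 26 (tail of 0 descent steps not counted)

26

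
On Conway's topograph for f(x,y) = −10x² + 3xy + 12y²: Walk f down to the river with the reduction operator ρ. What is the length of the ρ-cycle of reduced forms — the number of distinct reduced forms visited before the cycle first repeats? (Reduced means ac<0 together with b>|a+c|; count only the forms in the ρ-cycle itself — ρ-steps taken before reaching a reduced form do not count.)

D = 489, ⌊√D⌋ = 22
river: ρ → (12,21,-1)
river: ρ → (-1,21,12)
river: ρ → (12,3,-10)
river: ρ → (-10,17,5)
river: ρ → (5,13,-16)
river: ρ → (-16,19,2)
river: ρ → (2,21,-6)
river: ρ → (-6,15,11)
river: ρ → (11,7,-10)
river: ρ → (-10,13,8)
river: ρ → (8,19,-4)
river: ρ → (-4,21,3)
river: ρ → (3,21,-4)
river: ρ → (-4,19,8)
river: ρ → (8,13,-10)
river: ρ → (-10,7,11)
river: ρ → (11,15,-6)
river: ρ → (-6,21,2)
river: ρ → (2,19,-16)
river: ρ → (-16,13,5)
river: ρ → (5,17,-10)
river: ρ → (-10,3,12)
ρ-cycle length = 22 (tail of 0 descent steps not counted)

22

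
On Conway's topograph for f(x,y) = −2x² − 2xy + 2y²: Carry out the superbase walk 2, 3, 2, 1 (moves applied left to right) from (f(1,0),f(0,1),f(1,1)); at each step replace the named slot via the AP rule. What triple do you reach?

start (-2,2,-2) = (f(1,0),f(0,1),f(1,1))
replace slot 2: 2·((-2)+(-2)) − 2 = -10 → (-2,-10,-2)
replace slot 3: 2·((-2)+(-10)) − (-2) = -22 → (-2,-10,-22)
replace slot 2: 2·((-2)+(-22)) − (-10) = -38 → (-2,-38,-22)
replace slot 1: 2·((-38)+(-22)) − (-2) = -118 → (-118,-38,-22)

-118,-38,-22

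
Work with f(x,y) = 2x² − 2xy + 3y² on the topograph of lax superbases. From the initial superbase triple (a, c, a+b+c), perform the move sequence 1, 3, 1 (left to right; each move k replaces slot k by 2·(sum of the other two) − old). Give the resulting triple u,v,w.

start (2,3,3) = (f(1,0),f(0,1),f(1,1))
replace slot 1: 2·(3+3) − 2 = 10 → (10,3,3)
replace slot 3: 2·(10+3) − 3 = 23 → (10,3,23)
replace slot 1: 2·(3+23) − 10 = 42 → (42,3,23)

42,3,23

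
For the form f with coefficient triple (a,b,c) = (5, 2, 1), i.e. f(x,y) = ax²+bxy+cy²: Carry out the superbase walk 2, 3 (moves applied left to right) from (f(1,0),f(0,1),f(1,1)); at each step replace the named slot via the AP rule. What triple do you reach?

start (5,1,8) = (f(1,0),f(0,1),f(1,1))
replace slot 2: 2·(5+8) − 1 = 25 → (5,25,8)
replace slot 3: 2·(5+25) − 8 = 52 → (5,25,52)

5,25,52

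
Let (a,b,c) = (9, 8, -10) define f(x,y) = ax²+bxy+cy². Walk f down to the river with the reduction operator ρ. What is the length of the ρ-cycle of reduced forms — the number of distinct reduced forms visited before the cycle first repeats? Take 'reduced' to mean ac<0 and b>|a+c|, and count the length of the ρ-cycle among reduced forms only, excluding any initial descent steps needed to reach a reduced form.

D = 424, ⌊√D⌋ = 20
river: ρ → (-10,12,7)
river: ρ → (7,16,-6)
river: ρ → (-6,20,1)
river: ρ → (1,20,-6)
river: ρ → (-6,16,7)
river: ρ → (7,12,-10)
river: ρ → (-10,8,9)
river: ρ → (9,10,-9)
river: ρ → (-9,8,10)
river: ρ → (10,12,-7)
river: ρ → (-7,16,6)
river: ρ → (6,20,-1)
river: ρ → (-1,20,6)
river: ρ → (6,16,-7)
river: ρ → (-7,12,10)
river: ρ → (10,8,-9)
river: ρ → (-9,10,9)
river: ρ → (9,8,-10)
ρ-cycle length = 18 (tail of 0 descent steps not counted)

18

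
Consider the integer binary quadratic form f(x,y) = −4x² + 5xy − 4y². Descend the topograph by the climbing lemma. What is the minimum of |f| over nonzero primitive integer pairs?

translate: b→3 (≡-5 mod 8), so (4,-5,4)→(4,3,3)
flip: (4,3,3)→(3,-3,4)
translate: b→3 (≡-3 mod 6), so (3,-3,4)→(3,3,4)
reduced (well bottom): (3,3,4) with a≤c, −a<b≤a
well minimum |f| = |-3| = 3 (negative-definite)

3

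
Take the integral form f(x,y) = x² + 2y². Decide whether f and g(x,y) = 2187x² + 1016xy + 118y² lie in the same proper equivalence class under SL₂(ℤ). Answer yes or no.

D₁ = -8, D₂ = -8
f: reduced (well bottom): (1,0,2) with a≤c, −a<b≤a
g: flip: (2187,1016,118)→(118,-1016,2187)
g: translate: b→-72 (≡-1016 mod 236), so (118,-1016,2187)→(118,-72,11)
g: flip: (118,-72,11)→(11,72,118)
g: translate: b→6 (≡72 mod 22), so (11,72,118)→(11,6,1)
g: flip: (11,6,1)→(1,-6,11)
g: translate: b→0 (≡-6 mod 2), so (1,-6,11)→(1,0,2)
g: reduced (well bottom): (1,0,2) with a≤c, −a<b≤a
reduced forms (1, 0, 2) vs (1, 0, 2) ⇒ equivalent

yes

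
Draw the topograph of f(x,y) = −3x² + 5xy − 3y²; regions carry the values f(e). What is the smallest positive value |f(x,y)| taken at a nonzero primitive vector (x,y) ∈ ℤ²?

translate: b→1 (≡-5 mod 6), so (3,-5,3)→(3,1,1)
flip: (3,1,1)→(1,-1,3)
translate: b→1 (≡-1 mod 2), so (1,-1,3)→(1,1,3)
reduced (well bottom): (1,1,3) with a≤c, −a<b≤a
well minimum |f| = |-1| = 1 (negative-definite)

1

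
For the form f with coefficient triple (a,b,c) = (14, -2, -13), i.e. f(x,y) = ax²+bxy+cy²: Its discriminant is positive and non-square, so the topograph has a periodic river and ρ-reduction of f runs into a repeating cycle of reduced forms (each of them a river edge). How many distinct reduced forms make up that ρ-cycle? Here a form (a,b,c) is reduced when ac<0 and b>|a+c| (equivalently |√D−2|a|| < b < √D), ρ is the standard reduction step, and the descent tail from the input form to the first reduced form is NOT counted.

D = 732, ⌊√D⌋ = 27
descent: ρ → (-13,2,14)  [lands on river]
river: ρ → (14,26,-1)
river: ρ → (-1,26,14)
river: ρ → (14,2,-13)
river: ρ → (-13,24,3)
river: ρ → (3,24,-13)
ρ-cycle length = 6 (tail of 1 descent step not counted)

6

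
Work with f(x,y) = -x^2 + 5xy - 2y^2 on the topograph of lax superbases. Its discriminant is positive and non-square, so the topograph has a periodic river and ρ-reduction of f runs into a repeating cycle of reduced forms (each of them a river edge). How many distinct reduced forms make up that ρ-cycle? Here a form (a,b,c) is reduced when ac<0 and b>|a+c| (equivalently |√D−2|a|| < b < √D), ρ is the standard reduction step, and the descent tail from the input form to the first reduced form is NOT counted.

D = 17, ⌊√D⌋ = 4
descent: ρ → (-2,3,1)  [lands on river]
river: ρ → (1,3,-2)
river: ρ → (-2,1,2)
river: ρ → (2,3,-1)
river: ρ → (-1,3,2)
river: ρ → (2,1,-2)
ρ-cycle length = 6 (tail of 1 descent step not counted)

6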